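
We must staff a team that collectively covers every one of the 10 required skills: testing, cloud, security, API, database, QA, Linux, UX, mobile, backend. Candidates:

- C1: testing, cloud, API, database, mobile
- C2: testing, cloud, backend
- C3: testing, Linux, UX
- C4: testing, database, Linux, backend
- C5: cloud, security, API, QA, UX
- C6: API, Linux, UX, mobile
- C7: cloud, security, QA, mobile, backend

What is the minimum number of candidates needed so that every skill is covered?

3

C1, C3, C7 together cover {testing, cloud, security, API, database, QA, Linux, UX, mobile, backend} — every skill.
No 2 of the 7 candidates cover everything (all 21 pairs fall short), so 3 is minimum.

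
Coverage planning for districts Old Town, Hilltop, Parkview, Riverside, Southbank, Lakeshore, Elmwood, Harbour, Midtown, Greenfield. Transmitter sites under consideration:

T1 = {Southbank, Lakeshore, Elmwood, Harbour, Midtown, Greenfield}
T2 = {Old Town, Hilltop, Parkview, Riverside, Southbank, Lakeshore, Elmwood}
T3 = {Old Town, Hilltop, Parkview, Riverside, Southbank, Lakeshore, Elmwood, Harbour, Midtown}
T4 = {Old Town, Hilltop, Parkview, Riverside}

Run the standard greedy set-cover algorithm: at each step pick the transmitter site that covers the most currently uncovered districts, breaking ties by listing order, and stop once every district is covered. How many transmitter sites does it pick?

2

Pick 1: T3 covers 9 new districts (Old Town, Hilltop, Parkview, Riverside, Southbank, Lakeshore, Elmwood, Harbour, Midtown).
Pick 2: T1 covers 1 new districts (Greenfield).
Greedy uses 2 transmitter sites.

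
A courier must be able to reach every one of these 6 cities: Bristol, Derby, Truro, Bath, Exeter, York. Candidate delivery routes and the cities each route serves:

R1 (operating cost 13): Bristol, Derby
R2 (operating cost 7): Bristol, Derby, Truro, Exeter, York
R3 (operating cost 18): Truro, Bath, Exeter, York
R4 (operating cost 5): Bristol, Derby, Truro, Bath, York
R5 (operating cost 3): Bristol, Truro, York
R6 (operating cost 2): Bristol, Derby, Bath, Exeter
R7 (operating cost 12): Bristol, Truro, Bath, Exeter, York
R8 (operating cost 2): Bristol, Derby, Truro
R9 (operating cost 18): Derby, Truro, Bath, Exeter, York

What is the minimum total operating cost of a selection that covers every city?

5

R5, R6 cover every city at operating cost 3 + 2 = 5.
Any cover uses at least 2 routes; among all covering selections none totals below 5.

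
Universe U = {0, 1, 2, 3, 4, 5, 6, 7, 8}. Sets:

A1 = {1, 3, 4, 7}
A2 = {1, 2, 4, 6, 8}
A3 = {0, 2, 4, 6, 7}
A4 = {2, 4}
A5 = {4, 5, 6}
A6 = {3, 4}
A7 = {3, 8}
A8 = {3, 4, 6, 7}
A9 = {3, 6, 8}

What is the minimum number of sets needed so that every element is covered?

A1, A2, A3, A5 together cover {0, 1, 2, 3, 4, 5, 6, 7, 8} — every element.
No 3 of the 9 sets cover everything (all 84 triples fall short), so 4 is minimum.

4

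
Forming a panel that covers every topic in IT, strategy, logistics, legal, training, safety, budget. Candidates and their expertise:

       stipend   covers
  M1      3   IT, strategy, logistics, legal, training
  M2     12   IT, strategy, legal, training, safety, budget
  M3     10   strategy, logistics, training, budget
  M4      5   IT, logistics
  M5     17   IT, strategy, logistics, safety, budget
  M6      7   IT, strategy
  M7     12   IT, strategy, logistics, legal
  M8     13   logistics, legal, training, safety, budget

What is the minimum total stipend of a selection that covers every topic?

15

M1, M2 cover every topic at stipend 3 + 12 = 15.
Any cover uses at least 2 members; among all covering selections none totals below 15.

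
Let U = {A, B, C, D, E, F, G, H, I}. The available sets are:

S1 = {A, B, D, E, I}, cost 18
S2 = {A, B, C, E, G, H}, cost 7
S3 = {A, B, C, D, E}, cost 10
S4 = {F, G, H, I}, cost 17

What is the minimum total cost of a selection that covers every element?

S3, S4 cover every element at cost 10 + 17 = 27.
Any cover uses at least 2 sets; among all covering selections none totals below 27.
Greedy by coverage-per-cost would pick S2, S4, S3 for 34 — worse than the optimum 27.

27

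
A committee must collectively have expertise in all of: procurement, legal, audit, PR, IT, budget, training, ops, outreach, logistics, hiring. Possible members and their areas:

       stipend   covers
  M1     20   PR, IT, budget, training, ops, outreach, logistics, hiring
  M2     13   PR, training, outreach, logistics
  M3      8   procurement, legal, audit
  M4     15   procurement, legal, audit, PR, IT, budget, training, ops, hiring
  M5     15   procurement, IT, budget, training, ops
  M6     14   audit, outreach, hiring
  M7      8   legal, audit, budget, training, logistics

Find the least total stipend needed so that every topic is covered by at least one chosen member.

28

M1, M3 cover every topic at stipend 20 + 8 = 28.
Any cover uses at least 2 members; among all covering selections none totals below 28.
Greedy by coverage-per-stipend would pick M7, M4, M2 for 36 — worse than the optimum 28.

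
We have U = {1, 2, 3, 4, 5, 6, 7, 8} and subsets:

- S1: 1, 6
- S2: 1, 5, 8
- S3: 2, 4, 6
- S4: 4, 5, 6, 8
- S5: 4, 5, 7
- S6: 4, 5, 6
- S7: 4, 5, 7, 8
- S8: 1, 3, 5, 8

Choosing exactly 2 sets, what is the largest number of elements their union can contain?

Choosing S3, S8 covers {1, 2, 3, 4, 5, 6, 8} — 7 elements.
No choice of 2 sets does better; here 7 is left uncovered.

7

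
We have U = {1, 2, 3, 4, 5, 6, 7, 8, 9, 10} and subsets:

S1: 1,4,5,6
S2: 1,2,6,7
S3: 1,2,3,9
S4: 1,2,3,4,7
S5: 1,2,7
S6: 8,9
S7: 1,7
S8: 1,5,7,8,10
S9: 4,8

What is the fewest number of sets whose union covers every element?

3

S1, S3, S8 together cover {1, 2, 3, 4, 5, 6, 7, 8, 9, 10} — every element.
No 2 of the 9 sets cover everything (all 36 pairs fall short), so 3 is minimum.
Greedy (largest uncovered first) would take S4, S8, S1, S3 — 4 sets — but 3 suffice.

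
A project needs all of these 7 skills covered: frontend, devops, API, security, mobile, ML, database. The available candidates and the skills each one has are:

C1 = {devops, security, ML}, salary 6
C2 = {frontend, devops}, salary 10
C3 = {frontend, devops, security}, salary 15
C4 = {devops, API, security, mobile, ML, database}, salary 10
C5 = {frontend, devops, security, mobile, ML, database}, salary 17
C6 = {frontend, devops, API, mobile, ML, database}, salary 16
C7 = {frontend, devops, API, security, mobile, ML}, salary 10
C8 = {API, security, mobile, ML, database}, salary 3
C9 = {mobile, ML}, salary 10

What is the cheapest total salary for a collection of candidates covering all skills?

13

C2, C8 cover every skill at salary 10 + 3 = 13.
Any cover uses at least 2 candidates; among all covering selections none totals below 13.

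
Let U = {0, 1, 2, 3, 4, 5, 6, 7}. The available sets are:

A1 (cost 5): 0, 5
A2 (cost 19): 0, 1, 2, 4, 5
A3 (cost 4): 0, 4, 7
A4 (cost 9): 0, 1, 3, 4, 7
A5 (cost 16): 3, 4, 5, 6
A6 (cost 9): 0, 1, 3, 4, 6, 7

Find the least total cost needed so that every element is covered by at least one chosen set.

A2, A6 cover every element at cost 19 + 9 = 28.
Any cover uses at least 2 sets; among all covering selections none totals below 28.
Greedy by coverage-per-cost would pick A3, A6, A1, A2 for 37 — worse than the optimum 28.

28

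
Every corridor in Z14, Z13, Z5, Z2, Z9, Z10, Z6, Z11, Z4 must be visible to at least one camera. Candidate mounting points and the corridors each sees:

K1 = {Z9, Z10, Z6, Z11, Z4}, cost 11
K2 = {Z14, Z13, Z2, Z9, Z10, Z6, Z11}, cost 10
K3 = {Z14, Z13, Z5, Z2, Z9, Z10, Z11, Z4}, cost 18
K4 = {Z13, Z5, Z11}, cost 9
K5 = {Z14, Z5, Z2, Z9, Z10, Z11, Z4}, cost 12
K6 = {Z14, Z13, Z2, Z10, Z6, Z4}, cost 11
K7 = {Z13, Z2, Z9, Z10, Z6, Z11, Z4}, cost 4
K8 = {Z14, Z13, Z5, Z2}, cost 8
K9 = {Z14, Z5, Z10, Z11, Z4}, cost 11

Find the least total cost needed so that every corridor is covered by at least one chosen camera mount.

K7, K8 cover every corridor at cost 4 + 8 = 12.
Any cover uses at least 2 camera mounts; among all covering selections none totals below 12.

12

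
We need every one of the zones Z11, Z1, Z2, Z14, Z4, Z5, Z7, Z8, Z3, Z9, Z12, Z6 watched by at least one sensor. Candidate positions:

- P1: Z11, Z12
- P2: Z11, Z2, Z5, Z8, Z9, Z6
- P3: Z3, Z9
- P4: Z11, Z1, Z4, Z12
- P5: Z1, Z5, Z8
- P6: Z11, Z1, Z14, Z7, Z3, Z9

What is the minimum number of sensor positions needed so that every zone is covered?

P2, P4, P6 together cover {Z11, Z1, Z2, Z14, Z4, Z5, Z7, Z8, Z3, Z9, Z12, Z6} — every zone.
No 2 of the 6 sensor positions cover everything (all 15 pairs fall short), so 3 is minimum.

3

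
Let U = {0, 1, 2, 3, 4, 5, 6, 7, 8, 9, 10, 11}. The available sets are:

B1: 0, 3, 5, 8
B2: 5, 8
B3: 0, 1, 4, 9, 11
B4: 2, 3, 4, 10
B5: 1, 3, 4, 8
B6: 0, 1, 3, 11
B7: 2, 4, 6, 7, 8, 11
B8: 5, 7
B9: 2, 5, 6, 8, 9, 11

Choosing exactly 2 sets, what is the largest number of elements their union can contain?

Choosing B1, B7 covers {0, 2, 3, 4, 5, 6, 7, 8, 11} — 9 elements.
No choice of 2 sets does better; here 1, 9, 10 are left uncovered.

9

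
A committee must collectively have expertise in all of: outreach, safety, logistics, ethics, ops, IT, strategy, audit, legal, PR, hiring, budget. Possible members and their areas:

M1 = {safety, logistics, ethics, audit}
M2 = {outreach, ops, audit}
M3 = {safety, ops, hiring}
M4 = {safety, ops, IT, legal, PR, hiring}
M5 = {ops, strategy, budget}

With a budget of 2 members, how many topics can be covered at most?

Choosing M1, M4 covers {safety, logistics, ethics, ops, IT, audit, legal, PR, hiring} — 9 topics.
No choice of 2 members does better; here outreach, strategy, budget are left uncovered.

9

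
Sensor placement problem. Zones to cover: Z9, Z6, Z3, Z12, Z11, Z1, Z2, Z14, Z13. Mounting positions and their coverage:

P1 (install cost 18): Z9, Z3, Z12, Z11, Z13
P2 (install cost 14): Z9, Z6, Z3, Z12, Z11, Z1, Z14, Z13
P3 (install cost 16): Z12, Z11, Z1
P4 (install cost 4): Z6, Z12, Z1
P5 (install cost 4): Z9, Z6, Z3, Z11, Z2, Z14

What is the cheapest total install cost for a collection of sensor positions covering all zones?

18

P2, P5 cover every zone at install cost 14 + 4 = 18.
Any cover uses at least 2 sensor positions; among all covering selections none totals below 18.
Greedy by coverage-per-install cost would pick P5, P4, P2 for 22 — worse than the optimum 18.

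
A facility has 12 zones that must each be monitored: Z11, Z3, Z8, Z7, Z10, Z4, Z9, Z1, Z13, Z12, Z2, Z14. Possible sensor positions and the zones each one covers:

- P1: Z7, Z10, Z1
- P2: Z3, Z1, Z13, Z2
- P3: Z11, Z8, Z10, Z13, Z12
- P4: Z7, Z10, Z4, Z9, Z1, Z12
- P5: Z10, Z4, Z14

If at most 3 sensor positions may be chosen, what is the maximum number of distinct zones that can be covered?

11

Choosing P2, P3, P4 covers {Z11, Z3, Z8, Z7, Z10, Z4, Z9, Z1, Z13, Z12, Z2} — 11 zones.
No choice of 3 sensor positions does better; here Z14 is left uncovered.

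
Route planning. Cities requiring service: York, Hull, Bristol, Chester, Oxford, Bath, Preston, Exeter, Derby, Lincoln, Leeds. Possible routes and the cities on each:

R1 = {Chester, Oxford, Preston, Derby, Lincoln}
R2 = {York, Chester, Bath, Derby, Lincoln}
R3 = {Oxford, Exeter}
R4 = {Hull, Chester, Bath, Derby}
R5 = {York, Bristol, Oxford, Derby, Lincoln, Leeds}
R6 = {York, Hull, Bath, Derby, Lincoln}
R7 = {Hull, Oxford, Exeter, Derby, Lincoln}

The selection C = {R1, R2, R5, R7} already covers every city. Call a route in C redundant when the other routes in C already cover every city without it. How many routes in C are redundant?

Drop R1: Preston uncovered — not redundant.
Drop R2: Bath uncovered — not redundant.
Drop R5: Bristol, Leeds uncovered — not redundant.
Drop R7: Hull, Exeter uncovered — not redundant.
None of the routes in C is redundant.

0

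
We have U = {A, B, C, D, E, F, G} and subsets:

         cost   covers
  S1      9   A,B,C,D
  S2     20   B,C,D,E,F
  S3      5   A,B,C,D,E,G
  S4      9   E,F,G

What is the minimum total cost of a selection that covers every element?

14

S3, S4 cover every element at cost 5 + 9 = 14.
Any cover uses at least 2 sets; among all covering selections none totals below 14.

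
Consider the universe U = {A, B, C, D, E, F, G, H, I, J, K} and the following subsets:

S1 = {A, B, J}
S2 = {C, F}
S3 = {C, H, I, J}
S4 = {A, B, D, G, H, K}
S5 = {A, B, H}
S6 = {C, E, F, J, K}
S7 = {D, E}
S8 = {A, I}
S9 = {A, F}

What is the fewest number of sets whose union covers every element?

S3, S4, S6 together cover {A, B, C, D, E, F, G, H, I, J, K} — every element.
No 2 of the 9 sets cover everything (all 36 pairs fall short), so 3 is minimum.

3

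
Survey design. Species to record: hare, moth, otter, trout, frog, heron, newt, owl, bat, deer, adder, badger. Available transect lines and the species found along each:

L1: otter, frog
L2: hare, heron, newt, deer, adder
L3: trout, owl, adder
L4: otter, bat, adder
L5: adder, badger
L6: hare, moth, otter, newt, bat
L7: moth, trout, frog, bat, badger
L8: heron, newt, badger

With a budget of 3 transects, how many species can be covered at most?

Choosing L1, L2, L7 covers {hare, moth, otter, trout, frog, heron, newt, bat, deer, adder, badger} — 11 species.
No choice of 3 transects does better; here owl is left uncovered.

11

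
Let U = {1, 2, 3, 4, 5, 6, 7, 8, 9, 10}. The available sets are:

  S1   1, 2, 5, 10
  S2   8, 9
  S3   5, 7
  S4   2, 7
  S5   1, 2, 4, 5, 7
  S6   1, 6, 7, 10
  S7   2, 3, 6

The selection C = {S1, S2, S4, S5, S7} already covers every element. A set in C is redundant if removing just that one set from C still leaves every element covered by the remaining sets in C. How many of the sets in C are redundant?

1

Drop S1: 10 uncovered — not redundant.
Drop S2: 8, 9 uncovered — not redundant.
Drop S4: the rest still cover every element — redundant.
Drop S5: 4 uncovered — not redundant.
Drop S7: 3, 6 uncovered — not redundant.
1 redundant: S4.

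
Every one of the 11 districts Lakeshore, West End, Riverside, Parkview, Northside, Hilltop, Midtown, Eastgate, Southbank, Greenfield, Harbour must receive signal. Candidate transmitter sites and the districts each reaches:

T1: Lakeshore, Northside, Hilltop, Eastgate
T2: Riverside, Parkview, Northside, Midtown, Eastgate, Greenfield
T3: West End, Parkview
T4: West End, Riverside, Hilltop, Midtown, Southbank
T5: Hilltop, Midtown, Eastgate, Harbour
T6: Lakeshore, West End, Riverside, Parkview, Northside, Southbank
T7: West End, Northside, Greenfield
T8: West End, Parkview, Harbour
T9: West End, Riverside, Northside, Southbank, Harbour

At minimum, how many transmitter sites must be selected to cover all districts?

3

T1, T2, T9 together cover {Lakeshore, West End, Riverside, Parkview, Northside, Hilltop, Midtown, Eastgate, Southbank, Greenfield, Harbour} — every district.
No 2 of the 9 transmitter sites cover everything (all 36 pairs fall short), so 3 is minimum.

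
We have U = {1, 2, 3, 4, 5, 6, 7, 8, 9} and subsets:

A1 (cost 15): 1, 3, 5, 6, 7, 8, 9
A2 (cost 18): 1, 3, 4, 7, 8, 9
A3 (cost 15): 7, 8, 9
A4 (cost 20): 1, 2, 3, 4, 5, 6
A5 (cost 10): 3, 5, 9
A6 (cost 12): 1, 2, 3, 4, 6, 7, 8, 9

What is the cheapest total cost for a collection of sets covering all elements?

22

A5, A6 cover every element at cost 10 + 12 = 22.
Any cover uses at least 2 sets; among all covering selections none totals below 22.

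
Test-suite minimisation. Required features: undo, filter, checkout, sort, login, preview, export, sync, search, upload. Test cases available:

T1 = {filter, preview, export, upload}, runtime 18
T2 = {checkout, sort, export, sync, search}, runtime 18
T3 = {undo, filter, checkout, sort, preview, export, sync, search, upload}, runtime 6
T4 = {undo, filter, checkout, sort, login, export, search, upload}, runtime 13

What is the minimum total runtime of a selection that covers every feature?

19

T3, T4 cover every feature at runtime 6 + 13 = 19.
Any cover uses at least 2 test cases; among all covering selections none totals below 19.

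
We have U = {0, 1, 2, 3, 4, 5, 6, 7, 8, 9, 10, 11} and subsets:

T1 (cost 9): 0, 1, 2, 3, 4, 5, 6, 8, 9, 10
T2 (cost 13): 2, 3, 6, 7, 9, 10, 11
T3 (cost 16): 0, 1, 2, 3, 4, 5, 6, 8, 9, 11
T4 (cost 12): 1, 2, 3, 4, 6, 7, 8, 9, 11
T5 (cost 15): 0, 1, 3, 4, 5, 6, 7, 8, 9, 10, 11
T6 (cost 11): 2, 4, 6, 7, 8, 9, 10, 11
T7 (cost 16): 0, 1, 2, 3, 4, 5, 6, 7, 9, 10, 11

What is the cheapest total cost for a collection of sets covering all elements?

20

T1, T6 cover every element at cost 9 + 11 = 20.
Any cover uses at least 2 sets; among all covering selections none totals below 20.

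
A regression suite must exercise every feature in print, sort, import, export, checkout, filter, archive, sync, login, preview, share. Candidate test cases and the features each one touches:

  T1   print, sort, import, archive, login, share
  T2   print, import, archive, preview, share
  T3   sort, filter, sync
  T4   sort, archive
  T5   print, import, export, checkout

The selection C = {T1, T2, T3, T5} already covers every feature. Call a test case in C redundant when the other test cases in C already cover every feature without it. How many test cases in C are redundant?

Drop T1: login uncovered — not redundant.
Drop T2: preview uncovered — not redundant.
Drop T3: filter, sync uncovered — not redundant.
Drop T5: export, checkout uncovered — not redundant.
None of the test cases in C is redundant.

0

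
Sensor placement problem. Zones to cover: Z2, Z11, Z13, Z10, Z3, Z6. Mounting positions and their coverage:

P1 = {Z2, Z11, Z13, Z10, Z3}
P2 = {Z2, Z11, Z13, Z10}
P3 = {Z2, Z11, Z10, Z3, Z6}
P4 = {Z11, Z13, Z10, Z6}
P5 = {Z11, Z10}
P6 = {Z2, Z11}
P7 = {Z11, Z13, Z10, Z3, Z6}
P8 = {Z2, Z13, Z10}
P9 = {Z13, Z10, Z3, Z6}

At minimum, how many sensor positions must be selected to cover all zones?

2

P1, P3 together cover {Z2, Z11, Z13, Z10, Z3, Z6} — every zone.
No single sensor position contains all 6 zones, so 2 is optimal.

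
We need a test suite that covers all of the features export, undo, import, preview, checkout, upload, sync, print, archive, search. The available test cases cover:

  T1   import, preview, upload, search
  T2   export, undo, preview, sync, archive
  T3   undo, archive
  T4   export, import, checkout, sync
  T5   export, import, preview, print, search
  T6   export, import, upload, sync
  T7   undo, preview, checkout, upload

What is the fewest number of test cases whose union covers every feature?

T2, T5, T7 together cover {export, undo, import, preview, checkout, upload, sync, print, archive, search} — every feature.
No 2 of the 7 test cases cover everything (all 21 pairs fall short), so 3 is minimum.

3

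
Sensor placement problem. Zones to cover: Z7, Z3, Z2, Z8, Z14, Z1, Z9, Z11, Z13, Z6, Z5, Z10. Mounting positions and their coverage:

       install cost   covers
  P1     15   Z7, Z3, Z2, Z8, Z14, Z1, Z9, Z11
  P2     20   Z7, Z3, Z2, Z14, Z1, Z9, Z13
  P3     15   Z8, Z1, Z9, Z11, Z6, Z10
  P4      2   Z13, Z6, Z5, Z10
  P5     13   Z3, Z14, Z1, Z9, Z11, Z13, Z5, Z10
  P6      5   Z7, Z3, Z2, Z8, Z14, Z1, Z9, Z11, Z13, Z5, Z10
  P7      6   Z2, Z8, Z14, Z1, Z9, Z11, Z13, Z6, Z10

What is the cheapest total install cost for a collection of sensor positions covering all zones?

P4, P6 cover every zone at install cost 2 + 5 = 7.
Any cover uses at least 2 sensor positions; among all covering selections none totals below 7.

7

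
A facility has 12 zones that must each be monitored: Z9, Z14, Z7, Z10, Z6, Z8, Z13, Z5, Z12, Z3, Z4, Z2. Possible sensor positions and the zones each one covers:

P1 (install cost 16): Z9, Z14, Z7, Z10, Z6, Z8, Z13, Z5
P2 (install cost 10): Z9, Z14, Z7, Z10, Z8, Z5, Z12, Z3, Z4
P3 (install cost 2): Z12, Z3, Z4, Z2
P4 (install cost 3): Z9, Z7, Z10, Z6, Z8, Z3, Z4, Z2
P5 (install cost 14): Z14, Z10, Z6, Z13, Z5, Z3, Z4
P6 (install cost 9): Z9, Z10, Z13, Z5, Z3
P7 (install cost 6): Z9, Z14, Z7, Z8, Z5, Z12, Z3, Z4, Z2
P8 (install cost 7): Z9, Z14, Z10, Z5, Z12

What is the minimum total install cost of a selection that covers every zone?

P1, P3 cover every zone at install cost 16 + 2 = 18.
Any cover uses at least 2 sensor positions; among all covering selections none totals below 18.

18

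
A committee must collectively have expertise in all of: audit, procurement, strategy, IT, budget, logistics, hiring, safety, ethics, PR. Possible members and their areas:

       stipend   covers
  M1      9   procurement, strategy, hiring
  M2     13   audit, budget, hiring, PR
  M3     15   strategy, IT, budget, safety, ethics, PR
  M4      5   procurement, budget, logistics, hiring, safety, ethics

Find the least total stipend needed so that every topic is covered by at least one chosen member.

33

M2, M3, M4 cover every topic at stipend 13 + 15 + 5 = 33.
Any cover uses at least 3 members; among all covering selections none totals below 33.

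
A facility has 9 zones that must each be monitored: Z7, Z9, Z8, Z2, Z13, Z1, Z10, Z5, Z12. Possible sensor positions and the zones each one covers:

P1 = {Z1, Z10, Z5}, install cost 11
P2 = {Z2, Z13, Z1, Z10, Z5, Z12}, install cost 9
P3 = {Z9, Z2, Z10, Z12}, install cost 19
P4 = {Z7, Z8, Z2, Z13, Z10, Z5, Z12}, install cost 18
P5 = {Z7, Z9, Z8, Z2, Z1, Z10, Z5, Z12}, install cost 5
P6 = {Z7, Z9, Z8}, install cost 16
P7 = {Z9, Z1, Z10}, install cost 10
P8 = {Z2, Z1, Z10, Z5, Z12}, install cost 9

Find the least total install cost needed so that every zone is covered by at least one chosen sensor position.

P2, P5 cover every zone at install cost 9 + 5 = 14.
Any cover uses at least 2 sensor positions; among all covering selections none totals below 14.

14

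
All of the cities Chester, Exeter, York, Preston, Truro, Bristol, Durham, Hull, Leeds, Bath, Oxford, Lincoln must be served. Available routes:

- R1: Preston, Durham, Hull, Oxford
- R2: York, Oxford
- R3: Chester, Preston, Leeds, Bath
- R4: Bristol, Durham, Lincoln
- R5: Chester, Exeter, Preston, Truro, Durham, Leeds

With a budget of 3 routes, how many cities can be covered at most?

Choosing R1, R4, R5 covers {Chester, Exeter, Preston, Truro, Bristol, Durham, Hull, Leeds, Oxford, Lincoln} — 10 cities.
No choice of 3 routes does better; here York, Bath are left uncovered.

10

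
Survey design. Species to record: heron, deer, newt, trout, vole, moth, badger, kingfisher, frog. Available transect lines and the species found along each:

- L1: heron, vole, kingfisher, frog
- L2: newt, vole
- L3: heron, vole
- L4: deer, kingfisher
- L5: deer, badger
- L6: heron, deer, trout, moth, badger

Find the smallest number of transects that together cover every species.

3

L1, L2, L6 together cover {heron, deer, newt, trout, vole, moth, badger, kingfisher, frog} — every species.
No 2 of the 6 transects cover everything (all 15 pairs fall short), so 3 is minimum.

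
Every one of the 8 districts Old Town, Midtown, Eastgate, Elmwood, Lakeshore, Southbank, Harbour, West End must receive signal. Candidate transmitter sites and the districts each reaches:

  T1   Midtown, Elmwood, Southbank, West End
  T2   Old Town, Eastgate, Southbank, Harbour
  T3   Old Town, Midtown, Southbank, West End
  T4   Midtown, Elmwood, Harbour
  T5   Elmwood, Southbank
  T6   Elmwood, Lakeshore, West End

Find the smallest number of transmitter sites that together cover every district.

3

T1, T2, T6 together cover {Old Town, Midtown, Eastgate, Elmwood, Lakeshore, Southbank, Harbour, West End} — every district.
No 2 of the 6 transmitter sites cover everything (all 15 pairs fall short), so 3 is minimum.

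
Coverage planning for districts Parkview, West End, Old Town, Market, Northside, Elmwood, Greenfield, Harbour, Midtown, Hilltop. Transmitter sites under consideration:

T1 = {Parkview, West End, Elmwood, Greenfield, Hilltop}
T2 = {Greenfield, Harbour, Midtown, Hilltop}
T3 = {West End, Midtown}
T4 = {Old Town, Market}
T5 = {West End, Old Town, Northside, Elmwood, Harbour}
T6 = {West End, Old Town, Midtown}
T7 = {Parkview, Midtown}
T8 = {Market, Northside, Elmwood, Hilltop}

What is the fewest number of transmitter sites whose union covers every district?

T1, T2, T4, T5 together cover {Parkview, West End, Old Town, Market, Northside, Elmwood, Greenfield, Harbour, Midtown, Hilltop} — every district.
No 3 of the 8 transmitter sites cover everything (all 56 triples fall short), so 4 is minimum.

4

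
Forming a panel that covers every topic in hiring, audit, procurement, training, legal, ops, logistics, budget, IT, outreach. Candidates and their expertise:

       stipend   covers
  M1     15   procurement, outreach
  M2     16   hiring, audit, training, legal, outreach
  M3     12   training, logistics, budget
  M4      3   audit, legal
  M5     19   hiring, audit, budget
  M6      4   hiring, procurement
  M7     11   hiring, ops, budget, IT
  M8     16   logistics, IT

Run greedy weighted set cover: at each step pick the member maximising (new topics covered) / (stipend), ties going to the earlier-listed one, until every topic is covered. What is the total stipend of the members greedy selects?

45

Pick 1: M4 adds 2 new (audit, legal) at stipend 3 (ratio 2/3).
Pick 2: M6 adds 2 new (hiring, procurement) at stipend 4 (ratio 2/4).
Pick 3: M7 adds 3 new (ops, budget, IT) at stipend 11 (ratio 3/11).
Pick 4: M3 adds 2 new (training, logistics) at stipend 12 (ratio 2/12).
Pick 5: M1 adds 1 new (outreach) at stipend 15 (ratio 1/15).
Greedy total stipend: 3 + 4 + 11 + 12 + 15 = 45. (The true optimum is 41, so greedy overshoots here.)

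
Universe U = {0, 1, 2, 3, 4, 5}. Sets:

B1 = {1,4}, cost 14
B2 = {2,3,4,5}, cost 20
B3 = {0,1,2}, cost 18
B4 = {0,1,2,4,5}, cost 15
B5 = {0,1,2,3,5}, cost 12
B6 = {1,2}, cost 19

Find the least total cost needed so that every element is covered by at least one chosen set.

26

B1, B5 cover every element at cost 14 + 12 = 26.
Any cover uses at least 2 sets; among all covering selections none totals below 26.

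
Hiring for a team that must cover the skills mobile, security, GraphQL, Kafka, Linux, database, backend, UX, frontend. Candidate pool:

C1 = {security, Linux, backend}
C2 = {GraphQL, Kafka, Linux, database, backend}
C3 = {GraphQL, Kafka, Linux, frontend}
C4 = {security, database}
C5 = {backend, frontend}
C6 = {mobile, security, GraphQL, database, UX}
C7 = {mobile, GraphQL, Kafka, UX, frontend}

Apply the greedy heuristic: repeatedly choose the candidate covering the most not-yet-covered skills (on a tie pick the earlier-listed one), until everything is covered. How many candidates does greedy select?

3

Pick 1: C2 covers 5 new skills (GraphQL, Kafka, Linux, database, backend).
Pick 2: C6 covers 3 new skills (mobile, security, UX).
Pick 3: C3 covers 1 new skills (frontend).
Greedy uses 3 candidates.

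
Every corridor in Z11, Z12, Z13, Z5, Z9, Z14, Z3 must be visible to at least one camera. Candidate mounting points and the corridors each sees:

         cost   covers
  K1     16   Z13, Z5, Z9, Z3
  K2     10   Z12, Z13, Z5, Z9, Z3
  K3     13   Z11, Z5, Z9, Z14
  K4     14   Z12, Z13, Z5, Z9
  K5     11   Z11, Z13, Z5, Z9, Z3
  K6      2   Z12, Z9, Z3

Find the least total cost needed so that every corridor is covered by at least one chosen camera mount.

23

K2, K3 cover every corridor at cost 10 + 13 = 23.
Any cover uses at least 2 camera mounts; among all covering selections none totals below 23.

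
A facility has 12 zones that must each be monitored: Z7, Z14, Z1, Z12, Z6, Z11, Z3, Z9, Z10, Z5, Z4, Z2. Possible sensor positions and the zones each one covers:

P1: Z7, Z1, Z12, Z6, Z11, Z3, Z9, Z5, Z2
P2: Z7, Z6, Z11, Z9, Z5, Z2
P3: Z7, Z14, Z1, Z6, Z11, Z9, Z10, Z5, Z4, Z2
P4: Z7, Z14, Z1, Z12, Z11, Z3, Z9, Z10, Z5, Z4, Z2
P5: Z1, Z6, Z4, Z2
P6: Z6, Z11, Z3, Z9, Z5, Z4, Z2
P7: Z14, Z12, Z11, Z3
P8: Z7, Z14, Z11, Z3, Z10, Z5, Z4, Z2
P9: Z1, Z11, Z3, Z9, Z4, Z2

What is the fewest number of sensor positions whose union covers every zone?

2

P1, P3 together cover {Z7, Z14, Z1, Z12, Z6, Z11, Z3, Z9, Z10, Z5, Z4, Z2} — every zone.
No single sensor position contains all 12 zones, so 2 is optimal.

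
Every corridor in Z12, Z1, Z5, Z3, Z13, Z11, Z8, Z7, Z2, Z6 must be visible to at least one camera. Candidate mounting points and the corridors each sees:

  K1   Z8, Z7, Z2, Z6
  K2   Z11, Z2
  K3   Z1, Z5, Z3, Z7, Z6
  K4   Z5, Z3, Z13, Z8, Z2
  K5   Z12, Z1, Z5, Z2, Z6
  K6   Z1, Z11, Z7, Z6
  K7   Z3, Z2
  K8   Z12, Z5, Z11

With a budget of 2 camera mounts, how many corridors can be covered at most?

9

Choosing K4, K6 covers {Z1, Z5, Z3, Z13, Z11, Z8, Z7, Z2, Z6} — 9 corridors.
No choice of 2 camera mounts does better; here Z12 is left uncovered.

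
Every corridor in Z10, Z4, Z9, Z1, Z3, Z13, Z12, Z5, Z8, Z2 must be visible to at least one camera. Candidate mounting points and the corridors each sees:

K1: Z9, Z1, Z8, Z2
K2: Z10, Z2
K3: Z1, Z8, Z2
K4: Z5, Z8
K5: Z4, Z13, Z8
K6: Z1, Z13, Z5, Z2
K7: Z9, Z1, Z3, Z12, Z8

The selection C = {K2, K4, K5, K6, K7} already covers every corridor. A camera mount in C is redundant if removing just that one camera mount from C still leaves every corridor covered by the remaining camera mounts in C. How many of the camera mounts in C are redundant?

2

Drop K2: Z10 uncovered — not redundant.
Drop K4: the rest still cover every corridor — redundant.
Drop K5: Z4 uncovered — not redundant.
Drop K6: the rest still cover every corridor — redundant.
Drop K7: Z9, Z3, Z12 uncovered — not redundant.
2 redundant: K4, K6.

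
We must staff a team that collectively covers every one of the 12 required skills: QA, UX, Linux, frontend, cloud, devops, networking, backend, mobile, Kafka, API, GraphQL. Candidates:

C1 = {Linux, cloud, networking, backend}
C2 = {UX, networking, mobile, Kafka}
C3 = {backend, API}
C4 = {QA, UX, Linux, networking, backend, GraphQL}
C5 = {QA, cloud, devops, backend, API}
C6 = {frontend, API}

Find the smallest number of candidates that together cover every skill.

C2, C4, C5, C6 together cover {QA, UX, Linux, frontend, cloud, devops, networking, backend, mobile, Kafka, API, GraphQL} — every skill.
No 3 of the 6 candidates cover everything (all 20 triples fall short), so 4 is minimum.

4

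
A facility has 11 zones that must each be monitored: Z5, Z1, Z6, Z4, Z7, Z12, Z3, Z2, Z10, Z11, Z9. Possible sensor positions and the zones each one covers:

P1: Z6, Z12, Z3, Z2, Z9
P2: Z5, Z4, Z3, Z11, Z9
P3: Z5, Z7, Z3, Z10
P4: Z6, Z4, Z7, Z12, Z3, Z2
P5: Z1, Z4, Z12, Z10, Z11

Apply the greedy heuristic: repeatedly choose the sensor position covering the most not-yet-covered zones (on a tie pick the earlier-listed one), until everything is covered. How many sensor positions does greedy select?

Pick 1: P4 covers 6 new zones (Z6, Z4, Z7, Z12, Z3, Z2).
Pick 2: P2 covers 3 new zones (Z5, Z11, Z9).
Pick 3: P5 covers 2 new zones (Z1, Z10).
Greedy uses 3 sensor positions.

3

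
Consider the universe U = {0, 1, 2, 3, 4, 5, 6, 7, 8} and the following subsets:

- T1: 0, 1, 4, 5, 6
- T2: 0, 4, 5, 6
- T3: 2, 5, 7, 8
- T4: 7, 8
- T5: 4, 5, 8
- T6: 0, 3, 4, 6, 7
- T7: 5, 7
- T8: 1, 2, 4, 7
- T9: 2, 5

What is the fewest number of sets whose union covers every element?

3

T1, T3, T6 together cover {0, 1, 2, 3, 4, 5, 6, 7, 8} — every element.
No 2 of the 9 sets cover everything (all 36 pairs fall short), so 3 is minimum.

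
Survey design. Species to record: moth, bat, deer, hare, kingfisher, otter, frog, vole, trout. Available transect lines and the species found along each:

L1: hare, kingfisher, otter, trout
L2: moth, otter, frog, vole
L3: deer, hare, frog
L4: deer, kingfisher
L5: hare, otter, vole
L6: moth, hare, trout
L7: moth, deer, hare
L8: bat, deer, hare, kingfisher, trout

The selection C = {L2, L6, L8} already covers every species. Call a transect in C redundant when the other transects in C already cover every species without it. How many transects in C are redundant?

1

Drop L2: otter, frog, vole uncovered — not redundant.
Drop L6: the rest still cover every species — redundant.
Drop L8: bat, deer, kingfisher uncovered — not redundant.
1 redundant: L6.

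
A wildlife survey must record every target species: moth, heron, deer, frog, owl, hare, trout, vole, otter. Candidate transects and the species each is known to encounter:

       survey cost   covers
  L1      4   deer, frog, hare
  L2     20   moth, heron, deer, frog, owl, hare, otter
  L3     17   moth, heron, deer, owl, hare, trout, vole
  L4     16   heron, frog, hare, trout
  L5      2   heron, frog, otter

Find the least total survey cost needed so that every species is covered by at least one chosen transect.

L3, L5 cover every species at survey cost 17 + 2 = 19.
Any cover uses at least 2 transects; among all covering selections none totals below 19.
Greedy by coverage-per-survey cost would pick L5, L1, L3 for 23 — worse than the optimum 19.

19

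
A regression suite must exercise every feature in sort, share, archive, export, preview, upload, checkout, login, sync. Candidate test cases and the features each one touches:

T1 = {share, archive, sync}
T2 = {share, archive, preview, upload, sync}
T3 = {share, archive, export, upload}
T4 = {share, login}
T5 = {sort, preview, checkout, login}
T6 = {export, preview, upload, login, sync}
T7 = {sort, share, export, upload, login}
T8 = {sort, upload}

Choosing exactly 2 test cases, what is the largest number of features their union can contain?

Choosing T2, T5 covers {sort, share, archive, preview, upload, checkout, login, sync} — 8 features.
No choice of 2 test cases does better; here export is left uncovered.

8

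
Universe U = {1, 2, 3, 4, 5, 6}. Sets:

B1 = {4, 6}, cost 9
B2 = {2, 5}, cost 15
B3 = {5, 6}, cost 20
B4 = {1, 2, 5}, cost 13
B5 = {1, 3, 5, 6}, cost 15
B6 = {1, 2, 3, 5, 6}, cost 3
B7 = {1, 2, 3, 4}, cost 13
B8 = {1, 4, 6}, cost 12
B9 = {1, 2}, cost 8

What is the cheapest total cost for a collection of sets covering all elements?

B1, B6 cover every element at cost 9 + 3 = 12.
Any cover uses at least 2 sets; among all covering selections none totals below 12.

12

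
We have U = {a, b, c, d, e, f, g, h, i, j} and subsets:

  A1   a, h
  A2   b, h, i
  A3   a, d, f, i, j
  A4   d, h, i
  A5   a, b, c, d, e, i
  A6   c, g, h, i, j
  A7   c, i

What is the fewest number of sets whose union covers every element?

A3, A5, A6 together cover {a, b, c, d, e, f, g, h, i, j} — every element.
No 2 of the 7 sets cover everything (all 21 pairs fall short), so 3 is minimum.

3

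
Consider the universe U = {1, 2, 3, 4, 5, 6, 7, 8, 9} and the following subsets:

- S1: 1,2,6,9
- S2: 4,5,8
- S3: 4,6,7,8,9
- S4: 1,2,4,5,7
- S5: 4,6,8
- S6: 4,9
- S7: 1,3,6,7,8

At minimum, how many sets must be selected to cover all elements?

3

S1, S2, S7 together cover {1, 2, 3, 4, 5, 6, 7, 8, 9} — every element.
No 2 of the 7 sets cover everything (all 21 pairs fall short), so 3 is minimum.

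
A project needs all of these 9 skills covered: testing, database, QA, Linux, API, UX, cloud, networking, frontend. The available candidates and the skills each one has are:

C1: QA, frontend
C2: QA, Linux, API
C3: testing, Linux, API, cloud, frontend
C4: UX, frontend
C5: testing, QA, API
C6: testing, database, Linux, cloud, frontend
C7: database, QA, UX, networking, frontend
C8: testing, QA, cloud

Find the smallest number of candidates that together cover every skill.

2

C3, C7 together cover {testing, database, QA, Linux, API, UX, cloud, networking, frontend} — every skill.
No single candidate contains all 9 skills, so 2 is optimal.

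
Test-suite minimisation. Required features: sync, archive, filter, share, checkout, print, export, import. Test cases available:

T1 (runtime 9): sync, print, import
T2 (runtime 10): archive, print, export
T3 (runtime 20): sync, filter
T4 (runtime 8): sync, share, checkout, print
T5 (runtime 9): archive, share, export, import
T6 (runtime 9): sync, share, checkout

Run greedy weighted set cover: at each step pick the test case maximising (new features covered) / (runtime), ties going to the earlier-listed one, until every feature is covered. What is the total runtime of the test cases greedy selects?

Pick 1: T4 adds 4 new (sync, share, checkout, print) at runtime 8 (ratio 4/8).
Pick 2: T5 adds 3 new (archive, export, import) at runtime 9 (ratio 3/9).
Pick 3: T3 adds 1 new (filter) at runtime 20 (ratio 1/20).
Greedy total runtime: 8 + 9 + 20 = 37.

37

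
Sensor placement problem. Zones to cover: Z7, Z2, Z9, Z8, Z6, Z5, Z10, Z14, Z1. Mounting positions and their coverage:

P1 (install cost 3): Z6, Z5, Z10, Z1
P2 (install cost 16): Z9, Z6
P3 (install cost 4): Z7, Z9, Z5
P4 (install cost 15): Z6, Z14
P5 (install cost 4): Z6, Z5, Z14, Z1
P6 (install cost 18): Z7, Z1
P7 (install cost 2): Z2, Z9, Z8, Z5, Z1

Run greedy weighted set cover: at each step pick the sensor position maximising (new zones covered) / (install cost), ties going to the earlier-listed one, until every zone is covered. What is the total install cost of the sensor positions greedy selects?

Pick 1: P7 adds 5 new (Z2, Z9, Z8, Z5, Z1) at install cost 2 (ratio 5/2).
Pick 2: P1 adds 2 new (Z6, Z10) at install cost 3 (ratio 2/3).
Pick 3: P3 adds 1 new (Z7) at install cost 4 (ratio 1/4).
Pick 4: P5 adds 1 new (Z14) at install cost 4 (ratio 1/4).
Greedy total install cost: 2 + 3 + 4 + 4 = 13.

13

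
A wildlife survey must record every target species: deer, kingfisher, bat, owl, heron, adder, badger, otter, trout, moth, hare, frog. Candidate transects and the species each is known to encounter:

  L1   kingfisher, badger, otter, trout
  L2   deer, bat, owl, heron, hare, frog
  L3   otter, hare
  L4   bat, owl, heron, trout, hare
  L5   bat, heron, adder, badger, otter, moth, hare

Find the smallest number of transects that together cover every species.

3

L1, L2, L5 together cover {deer, kingfisher, bat, owl, heron, adder, badger, otter, trout, moth, hare, frog} — every species.
No 2 of the 5 transects cover everything (all 10 pairs fall short), so 3 is minimum.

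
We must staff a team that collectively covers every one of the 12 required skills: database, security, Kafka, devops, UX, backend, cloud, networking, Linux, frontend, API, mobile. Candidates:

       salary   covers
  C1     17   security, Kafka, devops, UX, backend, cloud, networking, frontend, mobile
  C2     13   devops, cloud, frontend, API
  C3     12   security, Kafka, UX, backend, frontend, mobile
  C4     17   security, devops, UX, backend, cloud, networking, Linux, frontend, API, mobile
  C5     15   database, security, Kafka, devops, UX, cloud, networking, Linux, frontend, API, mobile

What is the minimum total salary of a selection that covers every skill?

27

C3, C5 cover every skill at salary 12 + 15 = 27.
Any cover uses at least 2 candidates; among all covering selections none totals below 27.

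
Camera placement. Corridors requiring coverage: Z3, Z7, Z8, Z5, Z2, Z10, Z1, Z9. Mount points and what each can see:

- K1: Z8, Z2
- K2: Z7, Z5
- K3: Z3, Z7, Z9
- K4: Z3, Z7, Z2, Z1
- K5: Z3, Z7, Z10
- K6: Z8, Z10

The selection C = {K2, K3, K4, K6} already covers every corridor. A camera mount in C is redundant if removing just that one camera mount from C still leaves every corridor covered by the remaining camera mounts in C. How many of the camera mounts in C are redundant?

Drop K2: Z5 uncovered — not redundant.
Drop K3: Z9 uncovered — not redundant.
Drop K4: Z2, Z1 uncovered — not redundant.
Drop K6: Z8, Z10 uncovered — not redundant.
None of the camera mounts in C is redundant.

0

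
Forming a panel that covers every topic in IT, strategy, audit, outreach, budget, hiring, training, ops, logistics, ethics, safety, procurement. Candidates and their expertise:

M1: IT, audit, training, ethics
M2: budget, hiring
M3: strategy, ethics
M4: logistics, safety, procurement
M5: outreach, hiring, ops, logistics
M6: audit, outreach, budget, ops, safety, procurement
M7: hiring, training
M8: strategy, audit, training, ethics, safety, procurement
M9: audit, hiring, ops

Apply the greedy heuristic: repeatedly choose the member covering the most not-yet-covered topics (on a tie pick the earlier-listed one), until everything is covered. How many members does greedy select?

Pick 1: M6 covers 6 new topics (audit, outreach, budget, ops, safety, procurement).
Pick 2: M1 covers 3 new topics (IT, training, ethics).
Pick 3: M5 covers 2 new topics (hiring, logistics).
Pick 4: M3 covers 1 new topics (strategy).
Greedy uses 4 members.

4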